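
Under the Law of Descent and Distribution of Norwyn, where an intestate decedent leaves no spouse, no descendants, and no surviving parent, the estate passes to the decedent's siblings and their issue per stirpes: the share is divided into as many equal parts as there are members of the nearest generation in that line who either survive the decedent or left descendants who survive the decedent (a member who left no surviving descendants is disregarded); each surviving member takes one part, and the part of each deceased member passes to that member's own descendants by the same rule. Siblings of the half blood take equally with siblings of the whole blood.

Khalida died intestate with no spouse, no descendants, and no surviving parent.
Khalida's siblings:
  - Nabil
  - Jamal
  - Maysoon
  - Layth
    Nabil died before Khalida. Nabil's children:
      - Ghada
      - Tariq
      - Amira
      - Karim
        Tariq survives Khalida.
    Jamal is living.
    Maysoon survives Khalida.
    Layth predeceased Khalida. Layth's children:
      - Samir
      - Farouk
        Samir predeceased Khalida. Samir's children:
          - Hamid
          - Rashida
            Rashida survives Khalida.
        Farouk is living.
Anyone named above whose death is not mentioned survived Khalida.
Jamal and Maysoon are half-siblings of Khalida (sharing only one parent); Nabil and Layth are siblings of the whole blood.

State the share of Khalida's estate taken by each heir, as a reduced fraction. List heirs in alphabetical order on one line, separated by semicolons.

Amira 1/16; Farouk 1/8; Ghada 1/16; Hamid 1/16; Jamal 1/4; Karim 1/16; Maysoon 1/4; Rashida 1/16; Tariq 1/16

No spouse, descendants, or parent survives, so the estate passes to Khalida's siblings per stirpes.
Half-blood and whole-blood siblings take equally under the stated rule.
The estate is divided into 4 equal shares of 1/4 among Nabil, Jamal, Maysoon, Layth.
Nabil predeceased; the 1/4 allotted to Nabil's branch passes to Nabil's issue by representation.
The 1/4 is divided into 4 equal shares of 1/16 among Ghada, Tariq, Amira, Karim.
Ghada is living and takes 1/16.
Tariq is living and takes 1/16.
Amira is living and takes 1/16.
Karim is living and takes 1/16.
Jamal is living and takes 1/4.
Maysoon is living and takes 1/4.
Layth predeceased; the 1/4 allotted to Layth's branch passes to Layth's issue by representation.
The 1/4 is divided into 2 equal shares of 1/8 among Samir, Farouk.
Samir predeceased; the 1/8 allotted to Samir's branch passes to Samir's issue by representation.
The 1/8 is divided into 2 equal shares of 1/16 among Hamid, Rashida.
Hamid is living and takes 1/16.
Rashida is living and takes 1/16.
Farouk is living and takes 1/8.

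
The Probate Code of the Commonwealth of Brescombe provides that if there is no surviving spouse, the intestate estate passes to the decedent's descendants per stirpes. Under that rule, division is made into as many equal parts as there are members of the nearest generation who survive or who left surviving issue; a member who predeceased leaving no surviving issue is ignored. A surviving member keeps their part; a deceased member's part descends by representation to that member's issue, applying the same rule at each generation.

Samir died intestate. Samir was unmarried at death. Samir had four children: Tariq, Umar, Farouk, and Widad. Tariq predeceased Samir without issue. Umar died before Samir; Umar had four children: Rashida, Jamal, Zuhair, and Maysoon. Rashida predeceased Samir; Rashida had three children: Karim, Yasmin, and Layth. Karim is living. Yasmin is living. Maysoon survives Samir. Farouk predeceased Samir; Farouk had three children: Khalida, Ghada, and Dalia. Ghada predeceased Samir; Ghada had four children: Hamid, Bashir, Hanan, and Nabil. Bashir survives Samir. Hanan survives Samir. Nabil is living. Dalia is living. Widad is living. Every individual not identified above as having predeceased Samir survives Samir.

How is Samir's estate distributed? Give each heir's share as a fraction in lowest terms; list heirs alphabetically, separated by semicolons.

There is no surviving spouse, so the entire estate passes to Samir's descendants per stirpes.
Tariq left no surviving issue, so that branch lapses and is disregarded.
The estate is divided into 3 equal shares of 1/3 among Umar, Farouk, Widad.
Umar predeceased; the 1/3 allotted to Umar's branch passes to Umar's issue by representation.
The 1/3 is divided into 4 equal shares of 1/12 among Rashida, Jamal, Zuhair, Maysoon.
Rashida predeceased; the 1/12 allotted to Rashida's branch passes to Rashida's issue by representation.
The 1/12 is divided into 3 equal shares of 1/36 among Karim, Yasmin, Layth.
Karim is living and takes 1/36.
Yasmin is living and takes 1/36.
Layth is living and takes 1/36.
Jamal is living and takes 1/12.
Zuhair is living and takes 1/12.
Maysoon is living and takes 1/12.
Farouk predeceased; the 1/3 allotted to Farouk's branch passes to Farouk's issue by representation.
The 1/3 is divided into 3 equal shares of 1/9 among Khalida, Ghada, Dalia.
Khalida is living and takes 1/9.
Ghada predeceased; the 1/9 allotted to Ghada's branch passes to Ghada's issue by representation.
The 1/9 is divided into 4 equal shares of 1/36 among Hamid, Bashir, Hanan, Nabil.
Hamid is living and takes 1/36.
Bashir is living and takes 1/36.
Hanan is living and takes 1/36.
Nabil is living and takes 1/36.
Dalia is living and takes 1/9.
Widad is living and takes 1/3.

Bashir 1/36; Dalia 1/9; Hamid 1/36; Hanan 1/36; Jamal 1/12; Karim 1/36; Khalida 1/9; Layth 1/36; Maysoon 1/12; Nabil 1/36; Widad 1/3; Yasmin 1/36; Zuhair 1/12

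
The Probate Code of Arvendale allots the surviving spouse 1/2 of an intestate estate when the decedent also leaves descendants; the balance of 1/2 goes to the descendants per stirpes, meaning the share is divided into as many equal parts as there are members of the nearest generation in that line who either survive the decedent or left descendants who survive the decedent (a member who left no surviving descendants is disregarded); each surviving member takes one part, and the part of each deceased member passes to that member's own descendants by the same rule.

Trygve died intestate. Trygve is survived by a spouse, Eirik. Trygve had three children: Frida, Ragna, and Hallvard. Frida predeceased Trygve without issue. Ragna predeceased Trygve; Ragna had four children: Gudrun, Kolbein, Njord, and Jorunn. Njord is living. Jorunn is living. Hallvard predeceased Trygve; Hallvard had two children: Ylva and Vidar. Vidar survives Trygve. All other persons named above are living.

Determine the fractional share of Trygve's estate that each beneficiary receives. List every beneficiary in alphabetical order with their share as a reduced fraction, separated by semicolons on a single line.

Eirik 1/2; Gudrun 1/16; Jorunn 1/16; Kolbein 1/16; Njord 1/16; Vidar 1/8; Ylva 1/8

Eirik, as surviving spouse, takes 1/2.
The remaining 1/2 passes to Trygve's descendants per stirpes.
Frida left no surviving issue, so that branch lapses and is disregarded.
The 1/2 is divided into 2 equal shares of 1/4 among Ragna, Hallvard.
Ragna predeceased; the 1/4 allotted to Ragna's branch passes to Ragna's issue by representation.
The 1/4 is divided into 4 equal shares of 1/16 among Gudrun, Kolbein, Njord, Jorunn.
Gudrun is living and takes 1/16.
Kolbein is living and takes 1/16.
Njord is living and takes 1/16.
Jorunn is living and takes 1/16.
Hallvard predeceased; the 1/4 allotted to Hallvard's branch passes to Hallvard's issue by representation.
The 1/4 is divided into 2 equal shares of 1/8 among Ylva, Vidar.
Ylva is living and takes 1/8.
Vidar is living and takes 1/8.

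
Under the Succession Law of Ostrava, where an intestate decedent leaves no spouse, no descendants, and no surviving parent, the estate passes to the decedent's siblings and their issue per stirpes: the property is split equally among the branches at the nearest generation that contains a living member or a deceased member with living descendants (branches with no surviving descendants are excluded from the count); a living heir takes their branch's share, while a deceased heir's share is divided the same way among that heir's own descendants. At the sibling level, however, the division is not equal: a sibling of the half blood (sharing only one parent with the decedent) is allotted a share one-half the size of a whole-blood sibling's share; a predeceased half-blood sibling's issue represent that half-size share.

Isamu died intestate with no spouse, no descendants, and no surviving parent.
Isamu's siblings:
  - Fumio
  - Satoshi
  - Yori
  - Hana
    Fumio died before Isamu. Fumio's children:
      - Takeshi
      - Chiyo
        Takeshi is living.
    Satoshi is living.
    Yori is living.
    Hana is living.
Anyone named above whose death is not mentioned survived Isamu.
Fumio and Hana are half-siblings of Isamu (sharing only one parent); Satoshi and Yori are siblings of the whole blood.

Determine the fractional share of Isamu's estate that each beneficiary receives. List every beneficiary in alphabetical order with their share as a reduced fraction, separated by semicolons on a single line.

Chiyo 1/12; Hana 1/6; Satoshi 1/3; Takeshi 1/12; Yori 1/3

No spouse, descendants, or parent survives, so the estate passes to Isamu's siblings per stirpes.
Half-blood siblings count for one-half the weight of whole-blood siblings at the initial division.
Dividing 1 in proportion to weights (total weight 3): Fumio (weight 1/2) → 1/6; Satoshi (weight 1) → 1/3; Yori (weight 1) → 1/3; Hana (weight 1/2) → 1/6.
Fumio predeceased; the 1/6 allotted to Fumio's branch passes to Fumio's issue by representation.
The 1/6 is divided into 2 equal shares of 1/12 among Takeshi, Chiyo.
Takeshi is living and takes 1/12.
Chiyo is living and takes 1/12.
Satoshi is living and takes 1/3.
Yori is living and takes 1/3.
Hana is living and takes 1/6.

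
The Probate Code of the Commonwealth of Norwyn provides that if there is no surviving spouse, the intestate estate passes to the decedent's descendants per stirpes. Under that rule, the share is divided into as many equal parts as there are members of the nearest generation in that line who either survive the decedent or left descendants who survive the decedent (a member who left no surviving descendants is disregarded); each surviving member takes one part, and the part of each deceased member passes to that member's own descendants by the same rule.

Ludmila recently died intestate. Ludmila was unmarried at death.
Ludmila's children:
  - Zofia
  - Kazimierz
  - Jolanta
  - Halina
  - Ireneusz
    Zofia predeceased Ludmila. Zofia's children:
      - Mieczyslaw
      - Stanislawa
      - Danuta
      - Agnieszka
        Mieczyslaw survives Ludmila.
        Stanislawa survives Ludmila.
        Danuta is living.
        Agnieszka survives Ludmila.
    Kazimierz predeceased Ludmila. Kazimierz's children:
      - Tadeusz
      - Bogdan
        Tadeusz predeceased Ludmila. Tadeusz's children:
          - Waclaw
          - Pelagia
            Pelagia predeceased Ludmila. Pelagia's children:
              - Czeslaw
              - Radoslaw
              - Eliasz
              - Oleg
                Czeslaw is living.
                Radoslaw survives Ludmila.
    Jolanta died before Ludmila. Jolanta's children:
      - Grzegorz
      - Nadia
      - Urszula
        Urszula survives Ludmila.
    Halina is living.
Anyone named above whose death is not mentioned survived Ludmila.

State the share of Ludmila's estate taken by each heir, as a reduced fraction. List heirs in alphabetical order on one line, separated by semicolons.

There is no surviving spouse, so the entire estate passes to Ludmila's descendants per stirpes.
The estate is divided into 5 equal shares of 1/5 among Zofia, Kazimierz, Jolanta, Halina, Ireneusz.
Zofia predeceased; the 1/5 allotted to Zofia's branch passes to Zofia's issue by representation.
The 1/5 is divided into 4 equal shares of 1/20 among Mieczyslaw, Stanislawa, Danuta, Agnieszka.
Mieczyslaw is living and takes 1/20.
Stanislawa is living and takes 1/20.
Danuta is living and takes 1/20.
Agnieszka is living and takes 1/20.
Kazimierz predeceased; the 1/5 allotted to Kazimierz's branch passes to Kazimierz's issue by representation.
The 1/5 is divided into 2 equal shares of 1/10 among Tadeusz, Bogdan.
Tadeusz predeceased; the 1/10 allotted to Tadeusz's branch passes to Tadeusz's issue by representation.
The 1/10 is divided into 2 equal shares of 1/20 among Waclaw, Pelagia.
Waclaw is living and takes 1/20.
Pelagia predeceased; the 1/20 allotted to Pelagia's branch passes to Pelagia's issue by representation.
The 1/20 is divided into 4 equal shares of 1/80 among Czeslaw, Radoslaw, Eliasz, Oleg.
Czeslaw is living and takes 1/80.
Radoslaw is living and takes 1/80.
Eliasz is living and takes 1/80.
Oleg is living and takes 1/80.
Bogdan is living and takes 1/10.
Jolanta predeceased; the 1/5 allotted to Jolanta's branch passes to Jolanta's issue by representation.
The 1/5 is divided into 3 equal shares of 1/15 among Grzegorz, Nadia, Urszula.
Grzegorz is living and takes 1/15.
Nadia is living and takes 1/15.
Urszula is living and takes 1/15.
Halina is living and takes 1/5.
Ireneusz is living and takes 1/5.

Agnieszka 1/20; Bogdan 1/10; Czeslaw 1/80; Danuta 1/20; Eliasz 1/80; Grzegorz 1/15; Halina 1/5; Ireneusz 1/5; Mieczyslaw 1/20; Nadia 1/15; Oleg 1/80; Radoslaw 1/80; Stanislawa 1/20; Urszula 1/15; Waclaw 1/20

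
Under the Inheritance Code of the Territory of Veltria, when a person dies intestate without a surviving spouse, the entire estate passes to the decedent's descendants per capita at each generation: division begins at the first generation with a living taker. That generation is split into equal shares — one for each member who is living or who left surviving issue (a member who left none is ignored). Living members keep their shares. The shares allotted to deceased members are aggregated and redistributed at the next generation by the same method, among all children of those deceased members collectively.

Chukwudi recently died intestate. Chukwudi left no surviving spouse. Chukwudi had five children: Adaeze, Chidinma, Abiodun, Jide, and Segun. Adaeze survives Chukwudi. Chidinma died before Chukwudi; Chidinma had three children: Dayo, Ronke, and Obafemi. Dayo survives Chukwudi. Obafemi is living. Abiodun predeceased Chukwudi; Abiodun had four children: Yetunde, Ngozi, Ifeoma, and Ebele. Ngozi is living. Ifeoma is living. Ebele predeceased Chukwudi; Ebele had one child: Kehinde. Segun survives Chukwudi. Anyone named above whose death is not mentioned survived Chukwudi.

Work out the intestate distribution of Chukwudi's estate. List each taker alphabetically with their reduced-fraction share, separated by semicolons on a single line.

Adaeze 1/5; Dayo 2/35; Ifeoma 2/35; Jide 1/5; Kehinde 2/35; Ngozi 2/35; Obafemi 2/35; Ronke 2/35; Segun 1/5; Yetunde 2/35

There is no surviving spouse, so the entire estate passes to Chukwudi's descendants per capita at each generation.
At generation 1 (Adaeze, Chidinma, Abiodun, Jide, Segun) there are 5 shares of (1)/5 = 1/5 each.
Living: Adaeze, Jide, and Segun — each takes 1/5.
Deceased: Chidinma and Abiodun. Their combined 2/5 is pooled and carried to generation 2.
At generation 2 (Dayo, Ronke, Obafemi, Yetunde, Ngozi, Ifeoma, Ebele) there are 7 shares of (2/5)/7 = 2/35 each.
Living: Dayo, Ronke, Obafemi, Yetunde, Ngozi, and Ifeoma — each takes 2/35.
Deceased: Ebele. That 2/35 share is carried to generation 3.
At generation 3 (Kehinde) there are 1 shares of (2/35)/1 = 2/35 each.
Living: Kehinde — each takes 2/35.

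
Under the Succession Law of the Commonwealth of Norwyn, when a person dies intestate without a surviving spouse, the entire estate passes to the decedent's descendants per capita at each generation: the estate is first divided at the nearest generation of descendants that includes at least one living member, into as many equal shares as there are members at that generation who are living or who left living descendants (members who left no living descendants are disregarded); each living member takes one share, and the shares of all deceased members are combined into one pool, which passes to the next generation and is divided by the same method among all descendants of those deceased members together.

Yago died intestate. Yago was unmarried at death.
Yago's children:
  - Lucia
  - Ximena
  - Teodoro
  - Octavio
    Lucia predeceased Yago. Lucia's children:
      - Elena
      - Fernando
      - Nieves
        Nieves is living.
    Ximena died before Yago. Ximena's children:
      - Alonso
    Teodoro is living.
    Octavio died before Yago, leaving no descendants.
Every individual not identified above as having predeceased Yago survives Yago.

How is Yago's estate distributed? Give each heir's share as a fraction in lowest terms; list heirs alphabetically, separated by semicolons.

There is no surviving spouse, so the entire estate passes to Yago's descendants per capita at each generation.
At generation 1 (Lucia, Ximena, Teodoro) there are 3 shares of (1)/3 = 1/3 each.
Living: Teodoro — each takes 1/3.
Deceased: Lucia and Ximena. Their combined 2/3 is pooled and carried to generation 2.
At generation 2 (Elena, Fernando, Nieves, Alonso) there are 4 shares of (2/3)/4 = 1/6 each.
Living: Elena, Fernando, Nieves, and Alonso — each takes 1/6.

Alonso 1/6; Elena 1/6; Fernando 1/6; Nieves 1/6; Teodoro 1/3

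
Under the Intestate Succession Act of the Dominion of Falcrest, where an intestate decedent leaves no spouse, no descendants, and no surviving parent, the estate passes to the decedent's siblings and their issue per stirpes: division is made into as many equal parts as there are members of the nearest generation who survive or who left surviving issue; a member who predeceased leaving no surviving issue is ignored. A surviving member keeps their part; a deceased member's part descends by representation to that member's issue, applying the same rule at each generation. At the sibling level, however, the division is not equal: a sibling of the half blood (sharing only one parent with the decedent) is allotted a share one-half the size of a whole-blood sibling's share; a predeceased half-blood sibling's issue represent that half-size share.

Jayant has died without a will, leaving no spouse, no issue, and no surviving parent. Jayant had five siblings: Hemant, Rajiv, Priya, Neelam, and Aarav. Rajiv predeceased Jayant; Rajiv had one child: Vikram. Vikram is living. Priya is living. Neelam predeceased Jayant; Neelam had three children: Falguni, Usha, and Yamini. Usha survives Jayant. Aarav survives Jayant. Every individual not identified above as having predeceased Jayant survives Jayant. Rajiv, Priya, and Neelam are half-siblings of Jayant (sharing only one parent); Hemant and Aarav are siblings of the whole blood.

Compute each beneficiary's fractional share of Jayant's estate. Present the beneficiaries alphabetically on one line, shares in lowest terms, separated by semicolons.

Aarav 2/7; Falguni 1/21; Hemant 2/7; Priya 1/7; Usha 1/21; Vikram 1/7; Yamini 1/21

No spouse, descendants, or parent survives, so the estate passes to Jayant's siblings per stirpes.
Half-blood siblings count for one-half the weight of whole-blood siblings at the initial division.
Dividing 1 in proportion to weights (total weight 7/2): Hemant (weight 1) → 2/7; Rajiv (weight 1/2) → 1/7; Priya (weight 1/2) → 1/7; Neelam (weight 1/2) → 1/7; Aarav (weight 1) → 2/7.
Hemant is living and takes 2/7.
Rajiv predeceased; the 1/7 allotted to Rajiv's branch passes to Rajiv's issue by representation.
Vikram is the sole taker at this level and receives the full 1/7.
Priya is living and takes 1/7.
Neelam predeceased; the 1/7 allotted to Neelam's branch passes to Neelam's issue by representation.
The 1/7 is divided into 3 equal shares of 1/21 among Falguni, Usha, Yamini.
Falguni is living and takes 1/21.
Usha is living and takes 1/21.
Yamini is living and takes 1/21.
Aarav is living and takes 2/7.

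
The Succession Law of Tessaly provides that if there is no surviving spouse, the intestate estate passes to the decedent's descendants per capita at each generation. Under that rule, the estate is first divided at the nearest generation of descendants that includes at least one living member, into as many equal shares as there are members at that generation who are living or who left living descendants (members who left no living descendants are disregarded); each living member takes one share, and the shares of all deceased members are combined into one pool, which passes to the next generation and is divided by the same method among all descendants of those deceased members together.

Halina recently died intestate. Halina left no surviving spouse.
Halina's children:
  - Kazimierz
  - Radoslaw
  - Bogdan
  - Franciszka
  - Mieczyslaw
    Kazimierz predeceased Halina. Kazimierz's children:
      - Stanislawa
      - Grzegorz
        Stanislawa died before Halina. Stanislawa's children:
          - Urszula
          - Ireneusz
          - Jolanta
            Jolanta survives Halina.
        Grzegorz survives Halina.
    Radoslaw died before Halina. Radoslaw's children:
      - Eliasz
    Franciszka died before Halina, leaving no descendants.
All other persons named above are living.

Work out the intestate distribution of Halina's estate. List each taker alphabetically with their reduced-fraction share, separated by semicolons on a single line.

There is no surviving spouse, so the entire estate passes to Halina's descendants per capita at each generation.
At generation 1 (Kazimierz, Radoslaw, Bogdan, Mieczyslaw) there are 4 shares of (1)/4 = 1/4 each.
Living: Bogdan and Mieczyslaw — each takes 1/4.
Deceased: Kazimierz and Radoslaw. Their combined 1/2 is pooled and carried to generation 2.
At generation 2 (Stanislawa, Grzegorz, Eliasz) there are 3 shares of (1/2)/3 = 1/6 each.
Living: Grzegorz and Eliasz — each takes 1/6.
Deceased: Stanislawa. That 1/6 share is carried to generation 3.
At generation 3 (Urszula, Ireneusz, Jolanta) there are 3 shares of (1/6)/3 = 1/18 each.
Living: Urszula, Ireneusz, and Jolanta — each takes 1/18.

Bogdan 1/4; Eliasz 1/6; Grzegorz 1/6; Ireneusz 1/18; Jolanta 1/18; Mieczyslaw 1/4; Urszula 1/18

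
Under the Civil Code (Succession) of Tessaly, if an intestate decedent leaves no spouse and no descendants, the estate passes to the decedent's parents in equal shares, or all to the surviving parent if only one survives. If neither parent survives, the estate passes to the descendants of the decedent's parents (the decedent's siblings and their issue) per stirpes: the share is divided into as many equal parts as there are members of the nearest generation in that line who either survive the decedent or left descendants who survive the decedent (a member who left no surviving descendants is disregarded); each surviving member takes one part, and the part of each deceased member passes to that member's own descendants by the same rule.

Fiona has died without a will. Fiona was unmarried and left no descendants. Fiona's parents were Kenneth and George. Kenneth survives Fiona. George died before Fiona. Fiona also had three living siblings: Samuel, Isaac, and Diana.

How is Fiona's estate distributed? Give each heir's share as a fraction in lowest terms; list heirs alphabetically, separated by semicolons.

Only one parent, Kenneth, survives, so Kenneth takes the entire estate. The siblings take nothing because a surviving parent has priority.

Kenneth 1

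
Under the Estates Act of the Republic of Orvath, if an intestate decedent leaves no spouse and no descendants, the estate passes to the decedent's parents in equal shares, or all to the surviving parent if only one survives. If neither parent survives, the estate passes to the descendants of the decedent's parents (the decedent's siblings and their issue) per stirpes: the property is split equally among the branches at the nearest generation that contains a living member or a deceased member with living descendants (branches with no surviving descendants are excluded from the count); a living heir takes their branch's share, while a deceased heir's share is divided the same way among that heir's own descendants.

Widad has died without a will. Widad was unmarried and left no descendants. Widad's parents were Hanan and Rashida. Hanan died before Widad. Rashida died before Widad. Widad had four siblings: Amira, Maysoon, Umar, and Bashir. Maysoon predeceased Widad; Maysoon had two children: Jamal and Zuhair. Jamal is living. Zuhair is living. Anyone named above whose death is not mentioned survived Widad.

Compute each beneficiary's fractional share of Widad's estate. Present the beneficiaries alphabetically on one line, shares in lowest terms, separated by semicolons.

Amira 1/4; Bashir 1/4; Jamal 1/8; Umar 1/4; Zuhair 1/8

Neither parent survives and there are no descendants, so the estate passes to Widad's siblings and their issue per stirpes.
The estate is divided into 4 equal shares of 1/4 among Amira, Maysoon, Umar, Bashir.
Amira is living and takes 1/4.
Maysoon predeceased; the 1/4 allotted to Maysoon's branch passes to Maysoon's issue by representation.
The 1/4 is divided into 2 equal shares of 1/8 among Jamal, Zuhair.
Jamal is living and takes 1/8.
Zuhair is living and takes 1/8.
Umar is living and takes 1/4.
Bashir is living and takes 1/4.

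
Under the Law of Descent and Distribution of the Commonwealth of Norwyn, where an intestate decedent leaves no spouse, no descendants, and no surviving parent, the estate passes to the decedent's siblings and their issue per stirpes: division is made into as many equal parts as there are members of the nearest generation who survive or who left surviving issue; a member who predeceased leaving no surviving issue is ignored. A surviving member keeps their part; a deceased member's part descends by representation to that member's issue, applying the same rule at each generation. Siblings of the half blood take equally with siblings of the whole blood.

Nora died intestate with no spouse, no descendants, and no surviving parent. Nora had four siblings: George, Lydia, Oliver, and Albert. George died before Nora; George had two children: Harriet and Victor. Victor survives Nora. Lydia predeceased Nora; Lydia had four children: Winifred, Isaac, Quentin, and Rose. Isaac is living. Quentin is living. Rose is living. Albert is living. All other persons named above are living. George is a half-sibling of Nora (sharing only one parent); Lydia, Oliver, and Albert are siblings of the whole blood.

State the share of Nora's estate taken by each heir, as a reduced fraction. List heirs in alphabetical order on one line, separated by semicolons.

Albert 1/4; Harriet 1/8; Isaac 1/16; Oliver 1/4; Quentin 1/16; Rose 1/16; Victor 1/8; Winifred 1/16

No spouse, descendants, or parent survives, so the estate passes to Nora's siblings per stirpes.
Half-blood and whole-blood siblings take equally under the stated rule.
The estate is divided into 4 equal shares of 1/4 among George, Lydia, Oliver, Albert.
George predeceased; the 1/4 allotted to George's branch passes to George's issue by representation.
The 1/4 is divided into 2 equal shares of 1/8 among Harriet, Victor.
Harriet is living and takes 1/8.
Victor is living and takes 1/8.
Lydia predeceased; the 1/4 allotted to Lydia's branch passes to Lydia's issue by representation.
The 1/4 is divided into 4 equal shares of 1/16 among Winifred, Isaac, Quentin, Rose.
Winifred is living and takes 1/16.
Isaac is living and takes 1/16.
Quentin is living and takes 1/16.
Rose is living and takes 1/16.
Oliver is living and takes 1/4.
Albert is living and takes 1/4.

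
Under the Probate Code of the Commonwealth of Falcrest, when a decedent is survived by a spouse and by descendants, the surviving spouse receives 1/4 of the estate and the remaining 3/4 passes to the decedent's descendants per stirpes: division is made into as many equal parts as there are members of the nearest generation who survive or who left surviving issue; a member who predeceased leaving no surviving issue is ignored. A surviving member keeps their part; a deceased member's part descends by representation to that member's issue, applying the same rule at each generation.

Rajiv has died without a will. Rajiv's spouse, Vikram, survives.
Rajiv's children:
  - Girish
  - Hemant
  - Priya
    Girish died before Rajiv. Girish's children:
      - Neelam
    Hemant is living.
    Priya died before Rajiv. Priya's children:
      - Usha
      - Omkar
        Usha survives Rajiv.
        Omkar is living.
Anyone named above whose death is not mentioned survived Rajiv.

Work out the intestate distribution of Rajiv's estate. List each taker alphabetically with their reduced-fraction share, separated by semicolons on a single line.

Vikram, as surviving spouse, takes 1/4.
The remaining 3/4 passes to Rajiv's descendants per stirpes.
The 3/4 is divided into 3 equal shares of 1/4 among Girish, Hemant, Priya.
Girish predeceased; the 1/4 allotted to Girish's branch passes to Girish's issue by representation.
Neelam is the sole taker at this level and receives the full 1/4.
Hemant is living and takes 1/4.
Priya predeceased; the 1/4 allotted to Priya's branch passes to Priya's issue by representation.
The 1/4 is divided into 2 equal shares of 1/8 among Usha, Omkar.
Usha is living and takes 1/8.
Omkar is living and takes 1/8.

Hemant 1/4; Neelam 1/4; Omkar 1/8; Usha 1/8; Vikram 1/4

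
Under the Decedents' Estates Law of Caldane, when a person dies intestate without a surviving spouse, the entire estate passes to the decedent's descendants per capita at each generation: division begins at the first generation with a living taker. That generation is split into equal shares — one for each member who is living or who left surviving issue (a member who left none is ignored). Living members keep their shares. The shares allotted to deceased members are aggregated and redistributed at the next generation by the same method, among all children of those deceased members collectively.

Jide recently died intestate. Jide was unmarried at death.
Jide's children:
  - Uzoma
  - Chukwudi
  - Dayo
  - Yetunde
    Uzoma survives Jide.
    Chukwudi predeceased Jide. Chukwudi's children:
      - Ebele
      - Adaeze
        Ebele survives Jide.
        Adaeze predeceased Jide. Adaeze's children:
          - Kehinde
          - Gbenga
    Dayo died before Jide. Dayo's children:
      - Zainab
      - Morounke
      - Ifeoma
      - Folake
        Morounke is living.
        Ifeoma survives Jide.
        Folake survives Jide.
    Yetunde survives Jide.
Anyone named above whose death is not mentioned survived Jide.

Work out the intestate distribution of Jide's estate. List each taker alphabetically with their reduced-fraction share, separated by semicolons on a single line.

There is no surviving spouse, so the entire estate passes to Jide's descendants per capita at each generation.
At generation 1 (Uzoma, Chukwudi, Dayo, Yetunde) there are 4 shares of (1)/4 = 1/4 each.
Living: Uzoma and Yetunde — each takes 1/4.
Deceased: Chukwudi and Dayo. Their combined 1/2 is pooled and carried to generation 2.
At generation 2 (Ebele, Adaeze, Zainab, Morounke, Ifeoma, Folake) there are 6 shares of (1/2)/6 = 1/12 each.
Living: Ebele, Zainab, Morounke, Ifeoma, and Folake — each takes 1/12.
Deceased: Adaeze. That 1/12 share is carried to generation 3.
At generation 3 (Kehinde, Gbenga) there are 2 shares of (1/12)/2 = 1/24 each.
Living: Kehinde and Gbenga — each takes 1/24.

Ebele 1/12; Folake 1/12; Gbenga 1/24; Ifeoma 1/12; Kehinde 1/24; Morounke 1/12; Uzoma 1/4; Yetunde 1/4; Zainab 1/12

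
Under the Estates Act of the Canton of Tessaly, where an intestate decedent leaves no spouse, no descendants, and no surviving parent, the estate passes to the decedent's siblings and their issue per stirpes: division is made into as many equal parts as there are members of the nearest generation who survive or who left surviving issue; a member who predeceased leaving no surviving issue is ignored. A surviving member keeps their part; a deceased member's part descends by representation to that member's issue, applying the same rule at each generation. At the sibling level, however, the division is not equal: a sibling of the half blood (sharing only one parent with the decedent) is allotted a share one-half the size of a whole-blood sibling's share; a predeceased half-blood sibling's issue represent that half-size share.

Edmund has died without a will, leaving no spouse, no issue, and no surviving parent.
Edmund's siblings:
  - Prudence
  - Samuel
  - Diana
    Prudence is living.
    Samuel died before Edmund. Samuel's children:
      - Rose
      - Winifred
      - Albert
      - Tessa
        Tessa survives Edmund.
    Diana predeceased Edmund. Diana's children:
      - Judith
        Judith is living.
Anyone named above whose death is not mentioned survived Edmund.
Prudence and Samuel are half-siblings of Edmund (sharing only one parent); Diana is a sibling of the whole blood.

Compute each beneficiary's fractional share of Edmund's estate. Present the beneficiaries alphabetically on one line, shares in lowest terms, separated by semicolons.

Albert 1/16; Judith 1/2; Prudence 1/4; Rose 1/16; Tessa 1/16; Winifred 1/16

No spouse, descendants, or parent survives, so the estate passes to Edmund's siblings per stirpes.
Half-blood siblings count for one-half the weight of whole-blood siblings at the initial division.
Dividing 1 in proportion to weights (total weight 2): Prudence (weight 1/2) → 1/4; Samuel (weight 1/2) → 1/4; Diana (weight 1) → 1/2.
Prudence is living and takes 1/4.
Samuel predeceased; the 1/4 allotted to Samuel's branch passes to Samuel's issue by representation.
The 1/4 is divided into 4 equal shares of 1/16 among Rose, Winifred, Albert, Tessa.
Rose is living and takes 1/16.
Winifred is living and takes 1/16.
Albert is living and takes 1/16.
Tessa is living and takes 1/16.
Diana predeceased; the 1/2 allotted to Diana's branch passes to Diana's issue by representation.
Judith is the sole taker at this level and receives the full 1/2.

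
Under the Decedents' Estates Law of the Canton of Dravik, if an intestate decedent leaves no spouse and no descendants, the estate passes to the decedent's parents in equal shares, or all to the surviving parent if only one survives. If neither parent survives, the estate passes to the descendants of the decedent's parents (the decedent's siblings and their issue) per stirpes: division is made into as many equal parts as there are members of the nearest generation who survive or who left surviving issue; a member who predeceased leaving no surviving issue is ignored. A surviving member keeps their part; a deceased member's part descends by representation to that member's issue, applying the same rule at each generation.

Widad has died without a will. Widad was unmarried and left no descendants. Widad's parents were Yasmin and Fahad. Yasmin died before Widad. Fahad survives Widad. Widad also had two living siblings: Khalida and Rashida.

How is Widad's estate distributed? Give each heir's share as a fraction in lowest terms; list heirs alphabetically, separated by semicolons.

Fahad 1

Only one parent, Fahad, survives, so Fahad takes the entire estate. The siblings take nothing because a surviving parent has priority.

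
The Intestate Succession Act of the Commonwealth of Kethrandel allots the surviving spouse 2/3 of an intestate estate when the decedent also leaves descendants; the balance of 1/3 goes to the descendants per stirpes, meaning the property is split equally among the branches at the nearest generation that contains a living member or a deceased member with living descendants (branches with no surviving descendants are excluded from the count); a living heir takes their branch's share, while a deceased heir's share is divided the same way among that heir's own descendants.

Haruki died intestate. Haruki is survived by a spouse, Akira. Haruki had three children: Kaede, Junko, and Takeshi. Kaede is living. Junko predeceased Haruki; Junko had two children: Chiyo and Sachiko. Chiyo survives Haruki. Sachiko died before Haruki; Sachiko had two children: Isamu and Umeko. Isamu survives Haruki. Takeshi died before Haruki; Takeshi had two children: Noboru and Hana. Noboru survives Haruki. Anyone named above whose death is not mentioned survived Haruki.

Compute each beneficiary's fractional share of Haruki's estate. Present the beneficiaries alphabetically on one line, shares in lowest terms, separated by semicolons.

Akira, as surviving spouse, takes 2/3.
The remaining 1/3 passes to Haruki's descendants per stirpes.
The 1/3 is divided into 3 equal shares of 1/9 among Kaede, Junko, Takeshi.
Kaede is living and takes 1/9.
Junko predeceased; the 1/9 allotted to Junko's branch passes to Junko's issue by representation.
The 1/9 is divided into 2 equal shares of 1/18 among Chiyo, Sachiko.
Chiyo is living and takes 1/18.
Sachiko predeceased; the 1/18 allotted to Sachiko's branch passes to Sachiko's issue by representation.
The 1/18 is divided into 2 equal shares of 1/36 among Isamu, Umeko.
Isamu is living and takes 1/36.
Umeko is living and takes 1/36.
Takeshi predeceased; the 1/9 allotted to Takeshi's branch passes to Takeshi's issue by representation.
The 1/9 is divided into 2 equal shares of 1/18 among Noboru, Hana.
Noboru is living and takes 1/18.
Hana is living and takes 1/18.

Akira 2/3; Chiyo 1/18; Hana 1/18; Isamu 1/36; Kaede 1/9; Noboru 1/18; Umeko 1/36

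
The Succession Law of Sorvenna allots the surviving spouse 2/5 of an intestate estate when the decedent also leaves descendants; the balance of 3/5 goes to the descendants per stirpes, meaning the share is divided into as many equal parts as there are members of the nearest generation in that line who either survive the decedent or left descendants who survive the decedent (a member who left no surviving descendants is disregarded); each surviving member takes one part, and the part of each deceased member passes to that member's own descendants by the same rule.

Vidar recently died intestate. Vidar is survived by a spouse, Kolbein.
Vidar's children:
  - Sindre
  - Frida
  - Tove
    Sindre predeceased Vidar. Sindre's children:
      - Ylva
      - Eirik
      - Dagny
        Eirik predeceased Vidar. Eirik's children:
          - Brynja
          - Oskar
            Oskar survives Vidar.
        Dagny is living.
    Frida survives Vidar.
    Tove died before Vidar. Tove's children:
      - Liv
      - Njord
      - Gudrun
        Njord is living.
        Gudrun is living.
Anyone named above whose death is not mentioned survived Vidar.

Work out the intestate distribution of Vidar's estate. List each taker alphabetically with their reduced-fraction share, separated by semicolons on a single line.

Kolbein, as surviving spouse, takes 2/5.
The remaining 3/5 passes to Vidar's descendants per stirpes.
The 3/5 is divided into 3 equal shares of 1/5 among Sindre, Frida, Tove.
Sindre predeceased; the 1/5 allotted to Sindre's branch passes to Sindre's issue by representation.
The 1/5 is divided into 3 equal shares of 1/15 among Ylva, Eirik, Dagny.
Ylva is living and takes 1/15.
Eirik predeceased; the 1/15 allotted to Eirik's branch passes to Eirik's issue by representation.
The 1/15 is divided into 2 equal shares of 1/30 among Brynja, Oskar.
Brynja is living and takes 1/30.
Oskar is living and takes 1/30.
Dagny is living and takes 1/15.
Frida is living and takes 1/5.
Tove predeceased; the 1/5 allotted to Tove's branch passes to Tove's issue by representation.
The 1/5 is divided into 3 equal shares of 1/15 among Liv, Njord, Gudrun.
Liv is living and takes 1/15.
Njord is living and takes 1/15.
Gudrun is living and takes 1/15.

Brynja 1/30; Dagny 1/15; Frida 1/5; Gudrun 1/15; Kolbein 2/5; Liv 1/15; Njord 1/15; Oskar 1/30; Ylva 1/15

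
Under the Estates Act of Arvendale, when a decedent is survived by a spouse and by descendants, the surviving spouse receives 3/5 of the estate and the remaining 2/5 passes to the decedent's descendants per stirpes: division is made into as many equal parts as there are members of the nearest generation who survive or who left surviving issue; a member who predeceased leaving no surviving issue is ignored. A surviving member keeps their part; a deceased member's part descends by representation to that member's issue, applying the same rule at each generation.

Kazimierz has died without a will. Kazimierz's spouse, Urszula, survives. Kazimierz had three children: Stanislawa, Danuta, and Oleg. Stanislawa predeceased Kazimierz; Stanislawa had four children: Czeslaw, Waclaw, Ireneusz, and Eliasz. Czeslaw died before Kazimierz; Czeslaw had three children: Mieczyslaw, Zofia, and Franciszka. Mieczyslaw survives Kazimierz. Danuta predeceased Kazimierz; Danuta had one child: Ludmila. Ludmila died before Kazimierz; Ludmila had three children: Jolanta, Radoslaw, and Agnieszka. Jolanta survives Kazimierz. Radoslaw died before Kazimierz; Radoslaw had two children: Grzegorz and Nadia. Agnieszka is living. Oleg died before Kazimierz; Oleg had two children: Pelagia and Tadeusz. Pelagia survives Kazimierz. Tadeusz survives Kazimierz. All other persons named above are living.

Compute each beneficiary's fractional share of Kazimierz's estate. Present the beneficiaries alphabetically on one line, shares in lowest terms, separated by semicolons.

Agnieszka 2/45; Eliasz 1/30; Franciszka 1/90; Grzegorz 1/45; Ireneusz 1/30; Jolanta 2/45; Mieczyslaw 1/90; Nadia 1/45; Pelagia 1/15; Tadeusz 1/15; Urszula 3/5; Waclaw 1/30; Zofia 1/90

Urszula, as surviving spouse, takes 3/5.
The remaining 2/5 passes to Kazimierz's descendants per stirpes.
The 2/5 is divided into 3 equal shares of 2/15 among Stanislawa, Danuta, Oleg.
Stanislawa predeceased; the 2/15 allotted to Stanislawa's branch passes to Stanislawa's issue by representation.
The 2/15 is divided into 4 equal shares of 1/30 among Czeslaw, Waclaw, Ireneusz, Eliasz.
Czeslaw predeceased; the 1/30 allotted to Czeslaw's branch passes to Czeslaw's issue by representation.
The 1/30 is divided into 3 equal shares of 1/90 among Mieczyslaw, Zofia, Franciszka.
Mieczyslaw is living and takes 1/90.
Zofia is living and takes 1/90.
Franciszka is living and takes 1/90.
Waclaw is living and takes 1/30.
Ireneusz is living and takes 1/30.
Eliasz is living and takes 1/30.
Danuta predeceased; the 2/15 allotted to Danuta's branch passes to Danuta's issue by representation.
Ludmila's line is the sole branch at this level, so the full 2/15 passes to Ludmila's issue by representation.
The 2/15 is divided into 3 equal shares of 2/45 among Jolanta, Radoslaw, Agnieszka.
Jolanta is living and takes 2/45.
Radoslaw predeceased; the 2/45 allotted to Radoslaw's branch passes to Radoslaw's issue by representation.
The 2/45 is divided into 2 equal shares of 1/45 among Grzegorz, Nadia.
Grzegorz is living and takes 1/45.
Nadia is living and takes 1/45.
Agnieszka is living and takes 2/45.
Oleg predeceased; the 2/15 allotted to Oleg's branch passes to Oleg's issue by representation.
The 2/15 is divided into 2 equal shares of 1/15 among Pelagia, Tadeusz.
Pelagia is living and takes 1/15.
Tadeusz is living and takes 1/15.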